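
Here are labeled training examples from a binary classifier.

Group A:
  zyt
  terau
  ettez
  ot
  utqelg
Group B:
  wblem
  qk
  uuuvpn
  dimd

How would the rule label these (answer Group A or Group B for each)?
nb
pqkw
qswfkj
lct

The classifier is using: contains 't'.
nb: no 't', does not pass → Group B. pqkw: no 't', does not pass → Group B. qswfkj: no 't', does not pass → Group B. lct: has 't', satisfies this → Group A.

Group B, Group B, Group B, Group A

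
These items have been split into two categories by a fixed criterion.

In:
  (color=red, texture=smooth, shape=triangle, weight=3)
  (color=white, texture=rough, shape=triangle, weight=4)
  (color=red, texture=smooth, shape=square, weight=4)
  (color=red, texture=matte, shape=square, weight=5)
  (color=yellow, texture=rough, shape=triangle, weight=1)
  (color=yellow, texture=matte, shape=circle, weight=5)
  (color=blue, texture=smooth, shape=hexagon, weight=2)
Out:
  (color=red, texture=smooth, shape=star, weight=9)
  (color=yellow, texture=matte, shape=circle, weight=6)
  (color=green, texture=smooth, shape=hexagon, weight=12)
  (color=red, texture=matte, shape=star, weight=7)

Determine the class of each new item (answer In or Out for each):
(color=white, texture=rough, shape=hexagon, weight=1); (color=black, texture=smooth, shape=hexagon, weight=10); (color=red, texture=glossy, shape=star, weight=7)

Every 'In' example satisfies: weight ≤ 5. None of the 'Out' examples do.
(color=white, texture=rough, shape=hexagon, weight=1): weight = 1, satisfies this → In. (color=black, texture=smooth, shape=hexagon, weight=10): weight = 10, fails the rule → Out. (color=red, texture=glossy, shape=star, weight=7): weight = 7, fails the rule → Out.

In, Out, Out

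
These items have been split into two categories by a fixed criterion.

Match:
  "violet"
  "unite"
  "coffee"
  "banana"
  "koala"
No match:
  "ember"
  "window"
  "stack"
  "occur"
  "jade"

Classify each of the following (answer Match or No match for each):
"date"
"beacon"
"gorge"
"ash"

No match, Match, No match, No match

The simplest hypothesis consistent with all the labels is: has ≥ 3 vowels.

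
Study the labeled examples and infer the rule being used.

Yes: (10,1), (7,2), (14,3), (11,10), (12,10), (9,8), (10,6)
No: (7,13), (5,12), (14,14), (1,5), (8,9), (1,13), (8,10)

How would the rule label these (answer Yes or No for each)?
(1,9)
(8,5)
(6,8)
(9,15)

One predicate separates the groups cleanly: first > second.

No, Yes, No, No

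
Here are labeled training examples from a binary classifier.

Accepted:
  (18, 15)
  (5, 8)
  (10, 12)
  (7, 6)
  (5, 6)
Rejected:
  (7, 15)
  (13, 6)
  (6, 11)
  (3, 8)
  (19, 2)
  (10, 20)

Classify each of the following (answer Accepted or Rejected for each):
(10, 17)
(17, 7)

The rule appears to be: |first − second| ≤ 3.
Rejected: (10, 17), since |10−17| = 7. Rejected: (17, 7), since |17−7| = 10.

Rejected, Rejected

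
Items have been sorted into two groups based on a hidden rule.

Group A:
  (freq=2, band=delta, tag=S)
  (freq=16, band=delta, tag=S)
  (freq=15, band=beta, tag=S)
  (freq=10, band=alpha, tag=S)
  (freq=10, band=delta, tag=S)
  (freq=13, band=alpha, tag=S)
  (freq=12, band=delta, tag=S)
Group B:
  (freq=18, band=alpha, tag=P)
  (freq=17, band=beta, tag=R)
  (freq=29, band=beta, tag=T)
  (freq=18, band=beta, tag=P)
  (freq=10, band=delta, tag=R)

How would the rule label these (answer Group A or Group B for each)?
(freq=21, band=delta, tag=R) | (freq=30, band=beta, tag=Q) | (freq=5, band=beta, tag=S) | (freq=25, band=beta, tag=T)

A rule that fits every label: tag is S — true of each 'Group A' example, false of each 'Group B' one.
(freq=21, band=delta, tag=R) → tag is R → Group B. (freq=30, band=beta, tag=Q) → tag is Q → Group B. (freq=5, band=beta, tag=S) → tag is S → Group A. (freq=25, band=beta, tag=T) → tag is T → Group B.

Group B, Group B, Group A, Group B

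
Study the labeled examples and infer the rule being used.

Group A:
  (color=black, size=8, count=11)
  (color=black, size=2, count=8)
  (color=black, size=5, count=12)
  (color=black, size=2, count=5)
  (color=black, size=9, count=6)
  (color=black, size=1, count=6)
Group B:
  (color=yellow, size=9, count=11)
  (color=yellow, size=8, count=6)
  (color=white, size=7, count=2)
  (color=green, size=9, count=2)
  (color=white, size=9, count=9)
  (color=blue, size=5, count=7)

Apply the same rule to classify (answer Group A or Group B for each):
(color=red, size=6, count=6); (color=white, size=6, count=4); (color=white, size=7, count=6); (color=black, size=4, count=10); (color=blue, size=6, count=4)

A rule that fits every label: color is black — true of each 'Group A' example, false of each 'Group B' one.
(color=red, size=6, count=6): color is red — doesn't qualify, so Group B. (color=white, size=6, count=4): color is white — doesn't qualify, so Group B. (color=white, size=7, count=6): color is white — doesn't qualify, so Group B. (color=black, size=4, count=10): color is black — fits, so Group A. (color=blue, size=6, count=4): color is blue — doesn't qualify, so Group B.

Group B, Group B, Group B, Group A, Group B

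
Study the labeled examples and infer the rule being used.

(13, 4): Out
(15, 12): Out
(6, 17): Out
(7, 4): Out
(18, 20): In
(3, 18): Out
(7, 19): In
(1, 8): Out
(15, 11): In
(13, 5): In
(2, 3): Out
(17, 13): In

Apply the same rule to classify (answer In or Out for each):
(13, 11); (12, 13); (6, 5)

Checking candidate rules against both groups, what survives is: sum is even.
(13, 11) → 13+11 = 24 → In. (12, 13) → 12+13 = 25 → Out. (6, 5) → 6+5 = 11 → Out.

In, Out, Out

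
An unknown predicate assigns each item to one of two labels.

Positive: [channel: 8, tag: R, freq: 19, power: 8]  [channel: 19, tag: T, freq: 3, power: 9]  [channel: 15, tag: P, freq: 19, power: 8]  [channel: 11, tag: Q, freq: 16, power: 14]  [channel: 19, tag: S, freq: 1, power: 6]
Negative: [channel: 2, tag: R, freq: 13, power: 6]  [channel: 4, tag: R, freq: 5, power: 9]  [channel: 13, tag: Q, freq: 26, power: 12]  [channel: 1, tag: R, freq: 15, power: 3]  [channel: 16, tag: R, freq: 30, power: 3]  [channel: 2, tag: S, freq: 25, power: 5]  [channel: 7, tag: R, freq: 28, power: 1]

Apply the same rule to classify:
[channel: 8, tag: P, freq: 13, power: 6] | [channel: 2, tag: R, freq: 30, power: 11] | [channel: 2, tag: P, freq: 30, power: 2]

Positive, Negative, Negative

'Positive' ⟺ channel ≥ 7 AND freq ≤ 19.
Positive: [channel: 8, tag: P, freq: 13, power: 6], since channel = 8, freq = 13. Negative: [channel: 2, tag: R, freq: 30, power: 11], since channel = 2, freq = 30. Negative: [channel: 2, tag: P, freq: 30, power: 2], since channel = 2, freq = 30.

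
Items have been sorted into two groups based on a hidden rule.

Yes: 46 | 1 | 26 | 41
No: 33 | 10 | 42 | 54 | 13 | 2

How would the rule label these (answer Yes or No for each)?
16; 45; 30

Yes, No, No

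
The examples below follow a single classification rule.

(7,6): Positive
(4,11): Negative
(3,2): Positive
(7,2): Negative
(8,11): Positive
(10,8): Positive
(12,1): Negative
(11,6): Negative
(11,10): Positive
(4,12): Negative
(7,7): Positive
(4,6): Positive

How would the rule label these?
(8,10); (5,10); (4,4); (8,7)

Positive, Negative, Positive, Positive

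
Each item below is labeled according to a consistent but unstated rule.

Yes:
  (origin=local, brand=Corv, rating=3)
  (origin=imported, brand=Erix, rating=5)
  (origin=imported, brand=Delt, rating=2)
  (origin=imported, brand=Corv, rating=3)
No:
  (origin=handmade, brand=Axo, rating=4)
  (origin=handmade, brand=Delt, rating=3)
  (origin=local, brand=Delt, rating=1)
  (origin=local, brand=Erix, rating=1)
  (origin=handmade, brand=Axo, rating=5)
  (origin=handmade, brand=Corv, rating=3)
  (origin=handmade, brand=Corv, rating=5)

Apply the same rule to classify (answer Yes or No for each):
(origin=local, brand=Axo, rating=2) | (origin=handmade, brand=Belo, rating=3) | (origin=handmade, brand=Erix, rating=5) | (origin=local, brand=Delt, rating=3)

Yes, No, No, Yes

One predicate separates the groups cleanly: origin is not handmade AND rating ≥ 2.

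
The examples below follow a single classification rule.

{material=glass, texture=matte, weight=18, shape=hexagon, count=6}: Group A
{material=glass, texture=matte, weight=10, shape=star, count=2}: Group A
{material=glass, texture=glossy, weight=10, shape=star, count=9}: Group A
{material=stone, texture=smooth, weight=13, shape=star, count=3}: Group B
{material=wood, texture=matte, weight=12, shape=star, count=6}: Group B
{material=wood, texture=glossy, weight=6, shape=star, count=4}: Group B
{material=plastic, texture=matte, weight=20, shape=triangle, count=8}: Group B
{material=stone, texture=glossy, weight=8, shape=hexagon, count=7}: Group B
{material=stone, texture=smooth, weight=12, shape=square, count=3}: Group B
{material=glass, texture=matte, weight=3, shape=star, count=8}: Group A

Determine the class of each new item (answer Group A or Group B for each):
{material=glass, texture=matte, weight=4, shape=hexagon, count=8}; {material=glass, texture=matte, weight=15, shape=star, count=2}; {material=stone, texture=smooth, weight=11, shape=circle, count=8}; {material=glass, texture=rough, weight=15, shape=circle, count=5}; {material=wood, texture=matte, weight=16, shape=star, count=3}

Rule: material is glass. This holds for each 'Group A' example and fails for each 'Group B' one.
{material=glass, texture=matte, weight=4, shape=hexagon, count=8}: material is glass — passes, so Group A.
{material=glass, texture=matte, weight=15, shape=star, count=2}: material is glass — passes, so Group A.
{material=stone, texture=smooth, weight=11, shape=circle, count=8}: material is stone — fails the rule, so Group B.
{material=glass, texture=rough, weight=15, shape=circle, count=5}: material is glass — passes, so Group A.
{material=wood, texture=matte, weight=16, shape=star, count=3}: material is wood — fails the rule, so Group B.

Group A, Group A, Group B, Group A, Group B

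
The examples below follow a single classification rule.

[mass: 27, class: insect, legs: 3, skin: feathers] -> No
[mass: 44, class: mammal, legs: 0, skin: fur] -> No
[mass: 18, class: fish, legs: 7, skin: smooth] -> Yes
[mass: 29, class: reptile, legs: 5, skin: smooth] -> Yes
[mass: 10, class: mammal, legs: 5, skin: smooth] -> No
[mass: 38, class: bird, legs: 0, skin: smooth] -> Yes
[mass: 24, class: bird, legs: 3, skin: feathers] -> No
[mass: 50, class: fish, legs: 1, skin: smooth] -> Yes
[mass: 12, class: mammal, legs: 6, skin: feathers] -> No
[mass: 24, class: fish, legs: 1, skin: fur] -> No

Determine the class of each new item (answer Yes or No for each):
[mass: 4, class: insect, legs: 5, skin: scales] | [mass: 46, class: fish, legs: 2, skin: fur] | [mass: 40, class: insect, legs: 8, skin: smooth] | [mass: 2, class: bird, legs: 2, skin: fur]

No, No, Yes, No

The simplest hypothesis consistent with all the labels is: skin is smooth AND mass ≥ 12.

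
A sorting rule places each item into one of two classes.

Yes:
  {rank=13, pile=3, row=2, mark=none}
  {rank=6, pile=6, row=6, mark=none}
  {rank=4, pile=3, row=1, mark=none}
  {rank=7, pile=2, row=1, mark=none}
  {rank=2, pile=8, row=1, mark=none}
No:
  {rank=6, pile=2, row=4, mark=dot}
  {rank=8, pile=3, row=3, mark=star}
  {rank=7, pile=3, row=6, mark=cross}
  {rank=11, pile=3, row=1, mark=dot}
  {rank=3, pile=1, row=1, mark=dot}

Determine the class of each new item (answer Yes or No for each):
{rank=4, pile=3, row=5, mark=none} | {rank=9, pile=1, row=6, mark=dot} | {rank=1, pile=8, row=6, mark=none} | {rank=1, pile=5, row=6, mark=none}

Yes, No, Yes, Yes

Checking candidate rules against both groups, what survives is: mark is none.
{rank=4, pile=3, row=5, mark=none}: mark is none — qualifies, so Yes. {rank=9, pile=1, row=6, mark=dot}: mark is dot — fails this test, so No. {rank=1, pile=8, row=6, mark=none}: mark is none — qualifies, so Yes. {rank=1, pile=5, row=6, mark=none}: mark is none — qualifies, so Yes.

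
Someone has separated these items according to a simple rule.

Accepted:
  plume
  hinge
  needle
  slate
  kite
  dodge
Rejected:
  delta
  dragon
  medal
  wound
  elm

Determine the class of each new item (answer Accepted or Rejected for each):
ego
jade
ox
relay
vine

Rejected, Accepted, Rejected, Rejected, Accepted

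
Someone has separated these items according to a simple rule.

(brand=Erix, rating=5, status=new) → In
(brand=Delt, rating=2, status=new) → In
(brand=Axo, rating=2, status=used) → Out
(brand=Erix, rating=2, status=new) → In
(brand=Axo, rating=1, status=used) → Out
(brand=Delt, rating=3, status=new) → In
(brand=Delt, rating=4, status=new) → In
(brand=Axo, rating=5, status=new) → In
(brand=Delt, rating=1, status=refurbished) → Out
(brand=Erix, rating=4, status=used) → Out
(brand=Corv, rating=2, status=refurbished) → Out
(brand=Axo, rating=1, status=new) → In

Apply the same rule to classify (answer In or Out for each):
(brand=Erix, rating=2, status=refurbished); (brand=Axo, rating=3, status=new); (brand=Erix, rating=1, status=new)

Checking candidate rules against both groups, what survives is: status is new.
Out: (brand=Erix, rating=2, status=refurbished), since status is refurbished. In: (brand=Axo, rating=3, status=new), since status is new. In: (brand=Erix, rating=1, status=new), since status is new.

Out, In, In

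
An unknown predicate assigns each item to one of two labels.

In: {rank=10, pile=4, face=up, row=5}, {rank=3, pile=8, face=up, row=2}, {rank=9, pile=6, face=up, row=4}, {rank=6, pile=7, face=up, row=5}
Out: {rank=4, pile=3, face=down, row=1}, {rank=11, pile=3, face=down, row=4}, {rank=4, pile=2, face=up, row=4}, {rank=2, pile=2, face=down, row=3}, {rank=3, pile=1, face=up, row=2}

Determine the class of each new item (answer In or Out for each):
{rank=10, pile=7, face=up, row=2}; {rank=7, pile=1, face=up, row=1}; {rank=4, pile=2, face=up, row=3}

One predicate separates the groups cleanly: pile ≥ 4.
{rank=10, pile=7, face=up, row=2}: pile = 7, qualifies → In.
{rank=7, pile=1, face=up, row=1}: pile = 1, doesn't match → Out.
{rank=4, pile=2, face=up, row=3}: pile = 2, doesn't match → Out.

In, Out, Out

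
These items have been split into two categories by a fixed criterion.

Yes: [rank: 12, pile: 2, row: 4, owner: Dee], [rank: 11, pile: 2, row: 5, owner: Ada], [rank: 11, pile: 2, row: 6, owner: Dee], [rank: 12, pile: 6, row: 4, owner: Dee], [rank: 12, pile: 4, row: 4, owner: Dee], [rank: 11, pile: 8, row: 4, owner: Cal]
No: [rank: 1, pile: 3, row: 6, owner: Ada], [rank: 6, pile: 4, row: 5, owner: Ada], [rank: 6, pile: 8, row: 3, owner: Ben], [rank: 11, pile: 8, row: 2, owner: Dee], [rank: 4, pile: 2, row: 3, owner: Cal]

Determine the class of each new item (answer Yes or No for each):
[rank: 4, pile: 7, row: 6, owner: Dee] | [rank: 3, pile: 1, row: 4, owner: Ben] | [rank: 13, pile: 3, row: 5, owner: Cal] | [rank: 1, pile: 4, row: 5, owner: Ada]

The pattern is that an item is 'Yes' exactly when: row ≥ 3 AND rank ≥ 11.

No, No, Yes, No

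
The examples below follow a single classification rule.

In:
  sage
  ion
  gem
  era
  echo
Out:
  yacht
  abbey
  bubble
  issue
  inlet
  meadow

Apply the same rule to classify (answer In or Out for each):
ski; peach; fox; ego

In, Out, In, In

Every 'In' example satisfies: length ≤ 4. None of the 'Out' examples do.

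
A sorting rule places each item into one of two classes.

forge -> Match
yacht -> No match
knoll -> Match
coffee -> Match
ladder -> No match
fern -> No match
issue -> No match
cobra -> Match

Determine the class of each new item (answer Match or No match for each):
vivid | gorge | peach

No match, Match, No match

Rule: contains 'o'. This holds for each 'Match' example and fails for each 'No match' one.
vivid: No match (no 'o'). gorge: Match (has 'o'). peach: No match (no 'o').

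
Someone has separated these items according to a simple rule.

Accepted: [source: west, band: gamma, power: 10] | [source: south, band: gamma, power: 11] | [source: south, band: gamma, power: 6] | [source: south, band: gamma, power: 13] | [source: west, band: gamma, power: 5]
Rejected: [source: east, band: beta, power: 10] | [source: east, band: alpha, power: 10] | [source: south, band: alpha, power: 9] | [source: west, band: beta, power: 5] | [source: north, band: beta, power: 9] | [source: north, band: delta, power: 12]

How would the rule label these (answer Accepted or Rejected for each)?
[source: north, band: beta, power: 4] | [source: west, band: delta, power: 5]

Rule: band is gamma. This holds for each 'Accepted' example and fails for each 'Rejected' one.
[source: north, band: beta, power: 4] → band is beta → Rejected.
[source: west, band: delta, power: 5] → band is delta → Rejected.

Rejected, Rejected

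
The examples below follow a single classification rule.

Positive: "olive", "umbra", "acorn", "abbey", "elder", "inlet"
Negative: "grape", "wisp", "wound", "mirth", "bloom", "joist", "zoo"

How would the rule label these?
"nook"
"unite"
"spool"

One predicate separates the groups cleanly: starts with a vowel.
"nook" — starts with 'n', hence Negative. "unite" — starts with 'u', hence Positive. "spool" — starts with 's', hence Negative.

Negative, Positive, Negative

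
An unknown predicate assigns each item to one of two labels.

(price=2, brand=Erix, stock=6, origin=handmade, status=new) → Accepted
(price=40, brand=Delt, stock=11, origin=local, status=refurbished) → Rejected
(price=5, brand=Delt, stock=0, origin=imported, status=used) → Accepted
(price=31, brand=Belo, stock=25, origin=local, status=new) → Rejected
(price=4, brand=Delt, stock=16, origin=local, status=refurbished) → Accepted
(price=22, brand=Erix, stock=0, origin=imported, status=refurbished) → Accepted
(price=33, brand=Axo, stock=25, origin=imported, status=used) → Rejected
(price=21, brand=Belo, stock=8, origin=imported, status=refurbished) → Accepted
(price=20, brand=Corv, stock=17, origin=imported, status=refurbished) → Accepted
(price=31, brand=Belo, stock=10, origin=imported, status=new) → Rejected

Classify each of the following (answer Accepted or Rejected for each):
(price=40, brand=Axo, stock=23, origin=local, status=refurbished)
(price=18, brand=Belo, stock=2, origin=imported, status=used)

Rejected, Accepted

'Accepted' ⟺ price ≤ 22.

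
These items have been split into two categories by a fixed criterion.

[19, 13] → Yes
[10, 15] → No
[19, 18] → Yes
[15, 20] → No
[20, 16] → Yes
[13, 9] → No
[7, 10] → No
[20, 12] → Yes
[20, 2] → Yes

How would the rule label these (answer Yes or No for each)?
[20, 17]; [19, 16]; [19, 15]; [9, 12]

Yes, Yes, Yes, No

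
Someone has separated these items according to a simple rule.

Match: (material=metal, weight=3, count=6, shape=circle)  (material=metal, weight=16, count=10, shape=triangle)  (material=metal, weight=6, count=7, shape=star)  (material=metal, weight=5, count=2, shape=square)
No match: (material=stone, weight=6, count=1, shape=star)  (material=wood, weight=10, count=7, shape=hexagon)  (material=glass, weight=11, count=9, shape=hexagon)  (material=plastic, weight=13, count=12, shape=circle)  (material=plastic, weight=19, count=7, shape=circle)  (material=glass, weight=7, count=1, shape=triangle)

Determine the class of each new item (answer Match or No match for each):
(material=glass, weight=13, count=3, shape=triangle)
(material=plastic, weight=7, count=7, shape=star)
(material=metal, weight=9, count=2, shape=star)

One predicate separates the groups cleanly: material is metal.
(material=glass, weight=13, count=3, shape=triangle): material is glass — fails this test, so No match. (material=plastic, weight=7, count=7, shape=star): material is plastic — fails this test, so No match. (material=metal, weight=9, count=2, shape=star): material is metal — satisfies this, so Match.

No match, No match, Match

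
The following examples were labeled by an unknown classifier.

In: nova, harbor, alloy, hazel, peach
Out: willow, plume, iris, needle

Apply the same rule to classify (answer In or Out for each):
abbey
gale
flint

A rule that fits every label: contains 'a' — true of each 'In' example, false of each 'Out' one.
abbey — has 'a', hence In. gale — has 'a', hence In. flint — no 'a', hence Out.

In, In, Out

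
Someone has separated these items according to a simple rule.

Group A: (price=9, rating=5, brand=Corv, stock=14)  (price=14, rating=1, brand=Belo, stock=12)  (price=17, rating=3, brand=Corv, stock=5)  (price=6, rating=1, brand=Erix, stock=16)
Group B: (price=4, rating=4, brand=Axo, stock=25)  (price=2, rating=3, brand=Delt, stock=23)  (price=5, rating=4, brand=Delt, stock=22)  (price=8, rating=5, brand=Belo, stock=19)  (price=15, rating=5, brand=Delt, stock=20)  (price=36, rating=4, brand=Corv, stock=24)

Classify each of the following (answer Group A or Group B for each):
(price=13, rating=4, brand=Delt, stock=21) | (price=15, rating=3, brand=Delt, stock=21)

Group B, Group B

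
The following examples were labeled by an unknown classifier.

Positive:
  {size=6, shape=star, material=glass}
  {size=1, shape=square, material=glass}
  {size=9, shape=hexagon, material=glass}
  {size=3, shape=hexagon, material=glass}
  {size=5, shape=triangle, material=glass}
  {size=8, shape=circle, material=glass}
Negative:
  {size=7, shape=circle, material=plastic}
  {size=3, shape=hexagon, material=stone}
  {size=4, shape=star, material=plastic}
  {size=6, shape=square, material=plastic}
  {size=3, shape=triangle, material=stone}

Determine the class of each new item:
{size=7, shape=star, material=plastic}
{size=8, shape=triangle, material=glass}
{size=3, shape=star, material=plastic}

Looking at the examples, the only property every 'Positive' case has and every 'Negative' case lacks is: material is glass.
{size=7, shape=star, material=plastic}: material is plastic — does not fit, so Negative. {size=8, shape=triangle, material=glass}: material is glass — meets the rule, so Positive. {size=3, shape=star, material=plastic}: material is plastic — does not fit, so Negative.

Negative, Positive, Negative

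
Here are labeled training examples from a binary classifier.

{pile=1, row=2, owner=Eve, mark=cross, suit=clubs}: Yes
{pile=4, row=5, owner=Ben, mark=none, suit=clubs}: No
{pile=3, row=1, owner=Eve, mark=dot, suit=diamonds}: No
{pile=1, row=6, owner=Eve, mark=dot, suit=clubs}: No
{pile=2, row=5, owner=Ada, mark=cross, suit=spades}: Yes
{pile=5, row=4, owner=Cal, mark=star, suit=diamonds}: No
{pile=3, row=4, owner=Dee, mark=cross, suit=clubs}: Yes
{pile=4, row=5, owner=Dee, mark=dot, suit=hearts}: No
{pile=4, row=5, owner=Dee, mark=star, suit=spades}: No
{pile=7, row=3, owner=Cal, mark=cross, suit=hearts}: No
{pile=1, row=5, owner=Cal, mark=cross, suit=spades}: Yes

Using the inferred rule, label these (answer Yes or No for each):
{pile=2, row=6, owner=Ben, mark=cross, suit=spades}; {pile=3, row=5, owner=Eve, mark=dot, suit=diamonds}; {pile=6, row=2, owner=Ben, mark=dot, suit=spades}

Rule: mark is cross AND pile ≤ 3. This holds for each 'Yes' example and fails for each 'No' one.

Yes, No, No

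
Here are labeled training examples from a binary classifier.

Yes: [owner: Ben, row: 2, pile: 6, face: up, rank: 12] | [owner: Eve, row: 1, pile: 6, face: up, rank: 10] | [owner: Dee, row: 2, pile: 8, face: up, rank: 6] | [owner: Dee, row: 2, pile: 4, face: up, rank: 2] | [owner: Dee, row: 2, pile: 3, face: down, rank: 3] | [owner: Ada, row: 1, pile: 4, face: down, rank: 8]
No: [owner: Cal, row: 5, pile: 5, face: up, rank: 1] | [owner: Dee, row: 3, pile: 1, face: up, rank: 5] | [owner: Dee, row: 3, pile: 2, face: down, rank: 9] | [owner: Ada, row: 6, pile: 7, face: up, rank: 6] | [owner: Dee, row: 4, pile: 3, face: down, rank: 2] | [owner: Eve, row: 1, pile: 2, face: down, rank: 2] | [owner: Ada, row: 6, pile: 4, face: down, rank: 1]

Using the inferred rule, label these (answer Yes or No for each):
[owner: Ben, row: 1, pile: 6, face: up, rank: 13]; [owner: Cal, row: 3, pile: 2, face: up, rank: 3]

A rule that fits every label: row ≤ 2 AND pile ≥ 3 — true of each 'Yes' example, false of each 'No' one.
[owner: Ben, row: 1, pile: 6, face: up, rank: 13]: Yes (row = 1, pile = 6).
[owner: Cal, row: 3, pile: 2, face: up, rank: 3]: No (row = 3, pile = 2).

Yes, No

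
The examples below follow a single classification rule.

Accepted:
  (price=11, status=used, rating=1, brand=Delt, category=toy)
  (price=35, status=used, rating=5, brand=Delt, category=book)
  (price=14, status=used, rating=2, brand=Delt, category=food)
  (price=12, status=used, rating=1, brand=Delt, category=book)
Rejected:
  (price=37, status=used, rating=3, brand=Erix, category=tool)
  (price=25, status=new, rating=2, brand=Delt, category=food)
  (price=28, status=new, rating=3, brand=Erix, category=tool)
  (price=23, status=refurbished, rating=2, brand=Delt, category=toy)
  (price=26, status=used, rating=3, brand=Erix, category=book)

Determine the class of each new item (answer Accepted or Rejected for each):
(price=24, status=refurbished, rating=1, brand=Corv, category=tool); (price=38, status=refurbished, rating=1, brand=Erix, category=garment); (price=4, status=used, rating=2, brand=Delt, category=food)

Rejected, Rejected, Accepted

All 'Accepted' examples share one property — status is used AND brand is Delt — and every 'Rejected' example lacks it.
(price=24, status=refurbished, rating=1, brand=Corv, category=tool): status is refurbished, brand is Corv — doesn't match, so Rejected.
(price=38, status=refurbished, rating=1, brand=Erix, category=garment): status is refurbished, brand is Erix — doesn't match, so Rejected.
(price=4, status=used, rating=2, brand=Delt, category=food): status is used, brand is Delt — checks out, so Accepted.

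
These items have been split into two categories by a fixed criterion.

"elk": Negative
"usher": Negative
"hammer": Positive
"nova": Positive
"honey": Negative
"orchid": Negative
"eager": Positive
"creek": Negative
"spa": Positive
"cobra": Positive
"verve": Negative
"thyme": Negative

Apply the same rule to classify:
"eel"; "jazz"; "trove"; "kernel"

Negative, Positive, Negative, Negative

Rule: contains 'a'. This holds for each 'Positive' example and fails for each 'Negative' one.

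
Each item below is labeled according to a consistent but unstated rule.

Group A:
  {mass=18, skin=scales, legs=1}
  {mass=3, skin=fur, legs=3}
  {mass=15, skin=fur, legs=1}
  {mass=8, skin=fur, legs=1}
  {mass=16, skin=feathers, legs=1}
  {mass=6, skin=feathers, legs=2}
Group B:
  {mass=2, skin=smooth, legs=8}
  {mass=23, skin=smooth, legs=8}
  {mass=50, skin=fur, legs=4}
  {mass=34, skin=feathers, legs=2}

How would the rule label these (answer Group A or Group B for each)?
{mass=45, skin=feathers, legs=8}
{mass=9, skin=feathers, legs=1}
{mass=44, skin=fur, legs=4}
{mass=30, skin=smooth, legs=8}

Group B, Group A, Group B, Group B

The pattern is that an item is 'Group A' exactly when: legs ≤ 3 AND mass ≤ 18.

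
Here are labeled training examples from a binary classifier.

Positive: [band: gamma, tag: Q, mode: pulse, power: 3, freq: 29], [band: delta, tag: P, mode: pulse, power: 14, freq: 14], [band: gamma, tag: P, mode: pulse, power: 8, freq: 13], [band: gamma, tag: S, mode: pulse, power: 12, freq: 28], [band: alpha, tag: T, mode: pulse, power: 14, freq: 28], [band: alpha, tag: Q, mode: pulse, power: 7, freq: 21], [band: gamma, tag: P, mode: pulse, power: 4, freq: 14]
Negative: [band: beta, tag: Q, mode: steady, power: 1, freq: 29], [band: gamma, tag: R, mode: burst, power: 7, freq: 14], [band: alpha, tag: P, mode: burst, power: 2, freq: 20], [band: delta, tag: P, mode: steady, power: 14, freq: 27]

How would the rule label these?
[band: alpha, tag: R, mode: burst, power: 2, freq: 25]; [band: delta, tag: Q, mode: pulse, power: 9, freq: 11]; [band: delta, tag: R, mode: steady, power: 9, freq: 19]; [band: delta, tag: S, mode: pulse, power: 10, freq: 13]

Checking candidate rules against both groups, what survives is: mode is pulse.
[band: alpha, tag: R, mode: burst, power: 2, freq: 25]: mode is burst — doesn't qualify, so Negative.
[band: delta, tag: Q, mode: pulse, power: 9, freq: 11]: mode is pulse — meets the rule, so Positive.
[band: delta, tag: R, mode: steady, power: 9, freq: 19]: mode is steady — doesn't qualify, so Negative.
[band: delta, tag: S, mode: pulse, power: 10, freq: 13]: mode is pulse — meets the rule, so Positive.

Negative, Positive, Negative, Positive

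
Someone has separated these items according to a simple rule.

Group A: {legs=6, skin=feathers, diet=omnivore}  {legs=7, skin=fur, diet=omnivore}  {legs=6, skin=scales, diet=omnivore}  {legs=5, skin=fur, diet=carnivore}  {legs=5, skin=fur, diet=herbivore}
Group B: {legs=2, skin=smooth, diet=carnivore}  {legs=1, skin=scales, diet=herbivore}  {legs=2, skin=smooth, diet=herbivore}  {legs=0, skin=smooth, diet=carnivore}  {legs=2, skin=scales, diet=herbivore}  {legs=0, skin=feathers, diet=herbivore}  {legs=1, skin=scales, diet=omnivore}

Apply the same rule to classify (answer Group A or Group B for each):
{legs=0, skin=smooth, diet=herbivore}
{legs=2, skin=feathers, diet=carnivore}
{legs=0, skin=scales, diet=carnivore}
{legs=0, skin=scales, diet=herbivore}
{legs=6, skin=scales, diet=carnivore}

Group B, Group B, Group B, Group B, Group A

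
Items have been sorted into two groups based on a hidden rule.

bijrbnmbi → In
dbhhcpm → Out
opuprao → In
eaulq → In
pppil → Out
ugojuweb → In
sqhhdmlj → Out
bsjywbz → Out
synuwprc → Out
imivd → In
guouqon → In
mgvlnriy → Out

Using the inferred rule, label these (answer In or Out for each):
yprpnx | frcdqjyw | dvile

Out, Out, In

A rule that fits every label: has ≥ 2 vowels — true of each 'In' example, false of each 'Out' one.
Out: yprpnx, since 0 vowels. Out: frcdqjyw, since 0 vowels. In: dvile, since 2 vowels.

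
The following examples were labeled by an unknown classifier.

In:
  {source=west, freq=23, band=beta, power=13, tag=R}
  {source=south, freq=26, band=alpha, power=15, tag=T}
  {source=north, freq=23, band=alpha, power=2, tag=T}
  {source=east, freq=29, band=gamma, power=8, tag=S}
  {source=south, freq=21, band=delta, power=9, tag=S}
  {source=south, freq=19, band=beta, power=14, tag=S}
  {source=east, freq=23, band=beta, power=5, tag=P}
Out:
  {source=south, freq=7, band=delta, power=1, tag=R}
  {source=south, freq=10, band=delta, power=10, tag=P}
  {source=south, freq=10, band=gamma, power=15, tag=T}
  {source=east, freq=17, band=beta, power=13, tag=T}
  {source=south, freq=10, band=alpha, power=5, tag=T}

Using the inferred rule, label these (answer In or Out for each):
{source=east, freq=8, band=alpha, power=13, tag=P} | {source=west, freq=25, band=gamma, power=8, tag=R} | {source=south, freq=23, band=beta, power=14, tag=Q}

Out, In, In

All 'In' examples share one property — freq ≥ 19 — and every 'Out' example lacks it.
{source=east, freq=8, band=alpha, power=13, tag=P}: freq = 8, lacks this property → Out.
{source=west, freq=25, band=gamma, power=8, tag=R}: freq = 25, satisfies this → In.
{source=south, freq=23, band=beta, power=14, tag=Q}: freq = 23, satisfies this → In.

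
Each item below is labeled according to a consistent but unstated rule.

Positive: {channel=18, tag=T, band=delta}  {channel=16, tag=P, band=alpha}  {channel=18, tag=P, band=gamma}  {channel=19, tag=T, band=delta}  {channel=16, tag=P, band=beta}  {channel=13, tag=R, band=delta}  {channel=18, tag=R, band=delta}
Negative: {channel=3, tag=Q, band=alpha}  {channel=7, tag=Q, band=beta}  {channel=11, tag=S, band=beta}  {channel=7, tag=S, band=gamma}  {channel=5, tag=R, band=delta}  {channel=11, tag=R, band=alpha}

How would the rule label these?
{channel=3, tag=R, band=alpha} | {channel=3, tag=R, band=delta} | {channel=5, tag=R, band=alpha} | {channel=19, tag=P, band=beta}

All 'Positive' examples share one property — channel ≥ 13 — and every 'Negative' example lacks it.
{channel=3, tag=R, band=alpha}: channel = 3 — doesn't qualify, so Negative.
{channel=3, tag=R, band=delta}: channel = 3 — doesn't qualify, so Negative.
{channel=5, tag=R, band=alpha}: channel = 5 — doesn't qualify, so Negative.
{channel=19, tag=P, band=beta}: channel = 19 — checks out, so Positive.

Negative, Negative, Negative, Positive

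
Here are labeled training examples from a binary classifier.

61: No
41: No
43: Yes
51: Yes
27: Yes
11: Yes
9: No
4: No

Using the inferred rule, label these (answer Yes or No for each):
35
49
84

Yes, No, No

Rule: ≡ 3 (mod 4). This holds for each 'Yes' example and fails for each 'No' one.
35: 35 mod 4 = 3, satisfies this → Yes.
49: 49 mod 4 = 1, doesn't match → No.
84: 84 mod 4 = 0, doesn't match → No.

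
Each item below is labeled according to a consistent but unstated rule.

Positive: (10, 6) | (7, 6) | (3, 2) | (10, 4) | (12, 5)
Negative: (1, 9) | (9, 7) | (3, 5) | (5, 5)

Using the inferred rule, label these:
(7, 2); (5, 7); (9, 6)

The distinguishing property — product is even — holds for all the 'Positive' cases and none of the 'Negative' cases.
(7, 2) — 7·2 = 14, hence Positive.
(5, 7) — 5·7 = 35, hence Negative.
(9, 6) — 9·6 = 54, hence Positive.

Positive, Negative, Positive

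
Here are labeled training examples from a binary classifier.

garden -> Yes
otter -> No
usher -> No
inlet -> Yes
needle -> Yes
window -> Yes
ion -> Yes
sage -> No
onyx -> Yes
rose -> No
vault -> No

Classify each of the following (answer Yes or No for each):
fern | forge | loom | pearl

Yes, No, No, No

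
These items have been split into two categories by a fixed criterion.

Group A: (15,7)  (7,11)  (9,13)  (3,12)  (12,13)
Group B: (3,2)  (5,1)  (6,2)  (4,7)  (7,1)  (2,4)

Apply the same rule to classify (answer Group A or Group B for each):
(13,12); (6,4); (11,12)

Group A, Group B, Group A

The rule appears to be: sum ≥ 15.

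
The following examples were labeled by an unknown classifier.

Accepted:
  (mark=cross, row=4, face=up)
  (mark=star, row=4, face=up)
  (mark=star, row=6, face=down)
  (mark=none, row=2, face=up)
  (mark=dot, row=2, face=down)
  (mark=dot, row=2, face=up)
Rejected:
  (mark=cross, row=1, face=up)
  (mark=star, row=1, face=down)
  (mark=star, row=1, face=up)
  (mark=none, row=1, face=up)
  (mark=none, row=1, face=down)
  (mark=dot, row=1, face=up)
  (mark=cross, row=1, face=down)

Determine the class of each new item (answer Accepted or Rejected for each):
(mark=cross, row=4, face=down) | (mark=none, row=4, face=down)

Accepted, Accepted

One predicate separates the groups cleanly: row ≥ 2.
(mark=cross, row=4, face=down): row = 4 — qualifies, so Accepted. (mark=none, row=4, face=down): row = 4 — qualifies, so Accepted.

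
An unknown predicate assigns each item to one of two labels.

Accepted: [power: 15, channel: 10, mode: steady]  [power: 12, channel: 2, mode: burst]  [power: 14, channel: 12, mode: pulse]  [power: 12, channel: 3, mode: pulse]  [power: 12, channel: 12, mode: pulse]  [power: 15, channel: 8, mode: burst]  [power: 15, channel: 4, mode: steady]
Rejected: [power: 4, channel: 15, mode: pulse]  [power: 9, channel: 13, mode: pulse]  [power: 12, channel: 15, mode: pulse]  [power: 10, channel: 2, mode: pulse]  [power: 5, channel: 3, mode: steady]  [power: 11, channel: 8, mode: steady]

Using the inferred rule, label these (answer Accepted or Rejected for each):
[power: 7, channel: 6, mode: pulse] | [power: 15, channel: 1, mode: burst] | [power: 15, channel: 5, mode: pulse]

Rejected, Accepted, Accepted

One predicate separates the groups cleanly: channel ≤ 12 AND power ≥ 12.
[power: 7, channel: 6, mode: pulse]: Rejected (channel = 6, power = 7). [power: 15, channel: 1, mode: burst]: Accepted (channel = 1, power = 15). [power: 15, channel: 5, mode: pulse]: Accepted (channel = 5, power = 15).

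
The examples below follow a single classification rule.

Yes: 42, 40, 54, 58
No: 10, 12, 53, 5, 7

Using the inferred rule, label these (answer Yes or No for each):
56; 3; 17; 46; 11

The rule appears to be: even AND at least 40.
56 — 56 is even, 56 ≥ 40, hence Yes.
3 — 3 is odd, 3 < 40, hence No.
17 — 17 is odd, 17 < 40, hence No.
46 — 46 is even, 46 ≥ 40, hence Yes.
11 — 11 is odd, 11 < 40, hence No.

Yes, No, No, Yes, No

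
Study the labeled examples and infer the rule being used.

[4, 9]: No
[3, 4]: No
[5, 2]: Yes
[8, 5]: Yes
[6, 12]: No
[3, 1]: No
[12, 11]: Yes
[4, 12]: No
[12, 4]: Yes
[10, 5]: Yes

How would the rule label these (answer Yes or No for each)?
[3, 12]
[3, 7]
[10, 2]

The common property of the 'Yes' items is: first > second AND sum ≥ 7. No 'No' item has it.
[3, 12] → 3 < 12, 3+12 = 15 → No.
[3, 7] → 3 < 7, 3+7 = 10 → No.
[10, 2] → 10 > 2, 10+2 = 12 → Yes.

No, No, Yes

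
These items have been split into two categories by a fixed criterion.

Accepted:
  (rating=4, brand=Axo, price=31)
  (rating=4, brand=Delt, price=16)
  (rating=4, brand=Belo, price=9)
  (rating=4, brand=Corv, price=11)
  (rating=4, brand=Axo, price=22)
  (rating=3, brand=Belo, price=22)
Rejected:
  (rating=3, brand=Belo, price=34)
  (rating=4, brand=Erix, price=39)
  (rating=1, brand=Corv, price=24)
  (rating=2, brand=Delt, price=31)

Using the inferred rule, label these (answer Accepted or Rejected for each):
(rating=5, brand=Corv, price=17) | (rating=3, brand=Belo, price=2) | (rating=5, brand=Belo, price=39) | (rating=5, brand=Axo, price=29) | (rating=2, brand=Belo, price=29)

The common property of the 'Accepted' items is: rating ≥ 3 AND price ≤ 31. No 'Rejected' item has it.

Accepted, Accepted, Rejected, Accepted, Rejected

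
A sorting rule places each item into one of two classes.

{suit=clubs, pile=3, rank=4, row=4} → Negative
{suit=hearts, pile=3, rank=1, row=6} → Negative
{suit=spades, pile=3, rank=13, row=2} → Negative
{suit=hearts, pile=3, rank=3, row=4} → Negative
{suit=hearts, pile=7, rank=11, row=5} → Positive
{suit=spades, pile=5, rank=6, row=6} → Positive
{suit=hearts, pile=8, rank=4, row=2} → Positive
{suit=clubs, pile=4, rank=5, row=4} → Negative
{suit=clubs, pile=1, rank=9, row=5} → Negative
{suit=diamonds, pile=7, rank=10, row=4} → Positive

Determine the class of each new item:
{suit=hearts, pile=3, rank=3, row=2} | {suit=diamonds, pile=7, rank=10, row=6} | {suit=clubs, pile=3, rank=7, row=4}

Negative, Positive, Negative

Rule: pile ≥ 5. This holds for each 'Positive' example and fails for each 'Negative' one.
{suit=hearts, pile=3, rank=3, row=2} → pile = 3 → Negative. {suit=diamonds, pile=7, rank=10, row=6} → pile = 7 → Positive. {suit=clubs, pile=3, rank=7, row=4} → pile = 3 → Negative.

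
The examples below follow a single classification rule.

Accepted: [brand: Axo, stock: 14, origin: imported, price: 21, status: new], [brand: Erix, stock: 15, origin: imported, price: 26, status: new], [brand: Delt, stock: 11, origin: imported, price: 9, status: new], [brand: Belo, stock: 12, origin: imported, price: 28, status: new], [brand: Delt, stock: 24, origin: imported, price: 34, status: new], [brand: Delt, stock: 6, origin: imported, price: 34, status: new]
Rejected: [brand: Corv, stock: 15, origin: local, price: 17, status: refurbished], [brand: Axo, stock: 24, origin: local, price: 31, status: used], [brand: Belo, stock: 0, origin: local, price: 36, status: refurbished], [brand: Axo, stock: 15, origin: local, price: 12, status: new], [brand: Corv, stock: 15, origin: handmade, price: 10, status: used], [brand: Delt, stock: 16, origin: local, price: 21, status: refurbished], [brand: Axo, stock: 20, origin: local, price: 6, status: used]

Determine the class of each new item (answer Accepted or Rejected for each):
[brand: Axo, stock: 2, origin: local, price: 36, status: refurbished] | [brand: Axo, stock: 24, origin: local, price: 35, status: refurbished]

The distinguishing property — origin is imported — holds for all the 'Accepted' cases and none of the 'Rejected' cases.

Rejected, Rejected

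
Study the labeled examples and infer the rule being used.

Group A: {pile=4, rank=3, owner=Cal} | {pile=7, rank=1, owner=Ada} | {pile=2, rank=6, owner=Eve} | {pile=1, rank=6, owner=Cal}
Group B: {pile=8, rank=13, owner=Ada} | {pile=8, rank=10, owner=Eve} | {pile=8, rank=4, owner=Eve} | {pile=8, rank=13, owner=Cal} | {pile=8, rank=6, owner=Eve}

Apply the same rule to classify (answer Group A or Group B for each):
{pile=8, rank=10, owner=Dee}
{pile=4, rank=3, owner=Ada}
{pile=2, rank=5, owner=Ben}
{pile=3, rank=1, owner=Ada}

Group B, Group A, Group A, Group A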